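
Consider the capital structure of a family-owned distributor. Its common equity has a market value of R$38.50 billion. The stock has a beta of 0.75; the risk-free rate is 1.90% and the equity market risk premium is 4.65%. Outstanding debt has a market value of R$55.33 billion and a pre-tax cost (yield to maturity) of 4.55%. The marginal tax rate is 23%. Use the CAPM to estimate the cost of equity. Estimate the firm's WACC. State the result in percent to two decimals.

4.28%

Cost of equity via CAPM: Re = 1.9% + 0.75 × 4.65% = 5.3875%.
Total capital V = 38.5 + 55.33 = 93.83.
Equity: weight = 38.5/93.83 = 0.4103; cost = 5.3875%.
Debt: weight = 55.33/93.83 = 0.5897; after-tax cost = 4.55% × (1 − 23%) = 3.5035%.
WACC = 0.4103 × 5.3875% + 0.5897 × 3.5035% = 4.2765%.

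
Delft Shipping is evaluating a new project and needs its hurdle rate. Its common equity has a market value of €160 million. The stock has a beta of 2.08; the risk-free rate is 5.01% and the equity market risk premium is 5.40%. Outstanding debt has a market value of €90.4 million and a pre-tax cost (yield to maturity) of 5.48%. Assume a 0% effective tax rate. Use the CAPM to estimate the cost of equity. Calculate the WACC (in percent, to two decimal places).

12.36%

Cost of equity via CAPM: Re = 5.01% + 2.08 × 5.4% = 16.2420%.
Total capital V = 160 + 90.4 = 250.4.
Equity: weight = 160/250.4 = 0.6390; cost = 16.242%.
Debt: weight = 90.4/250.4 = 0.3610; after-tax cost = 5.48% × (1 − 0%) = 5.4800%.
WACC = 0.6390 × 16.2420% + 0.3610 × 5.4800% = 12.3567%.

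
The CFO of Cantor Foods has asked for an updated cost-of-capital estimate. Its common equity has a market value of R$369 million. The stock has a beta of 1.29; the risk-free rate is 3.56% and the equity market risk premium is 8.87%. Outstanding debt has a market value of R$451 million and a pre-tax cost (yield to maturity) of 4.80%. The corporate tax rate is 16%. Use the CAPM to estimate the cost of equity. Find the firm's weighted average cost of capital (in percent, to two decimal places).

8.97%

Cost of equity via CAPM: Re = 3.56% + 1.29 × 8.87% = 15.0023%.
Total capital V = 369 + 451 = 820.
Equity: weight = 369/820 = 0.4500; cost = 15.0023%.
Debt: weight = 451/820 = 0.5500; after-tax cost = 4.8% × (1 − 16%) = 4.0320%.
WACC = 0.4500 × 15.0023% + 0.5500 × 4.0320% = 8.9686%.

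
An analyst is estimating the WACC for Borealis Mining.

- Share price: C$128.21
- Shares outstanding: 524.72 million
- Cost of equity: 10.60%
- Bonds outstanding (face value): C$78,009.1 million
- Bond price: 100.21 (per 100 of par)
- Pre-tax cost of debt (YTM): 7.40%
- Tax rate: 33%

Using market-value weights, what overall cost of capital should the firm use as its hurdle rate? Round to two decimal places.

7.57%

Market value of equity E = 128.21 × 524.72m = 67274.3512m. Market value of debt D = 78009.1m × 100.21/100 = 78172.91911m.
Total capital V = 67274.3512 + 78172.91911 = 145447.27031.
Equity: weight = 67274.3512/145447.27031 = 0.4625; cost = 10.6%.
Bonds outstanding: weight = 78172.91911/145447.27031 = 0.5375; after-tax cost = 7.4% × (1 − 33%) = 4.9580%.
WACC = 0.4625 × 10.6000% + 0.5375 × 4.9580% = 7.5676%.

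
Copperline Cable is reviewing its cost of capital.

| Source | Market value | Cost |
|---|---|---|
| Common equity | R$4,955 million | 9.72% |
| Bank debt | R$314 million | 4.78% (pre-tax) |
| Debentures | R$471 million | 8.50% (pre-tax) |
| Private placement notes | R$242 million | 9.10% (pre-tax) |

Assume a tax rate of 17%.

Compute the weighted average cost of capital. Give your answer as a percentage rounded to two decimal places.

Total capital V = 4955 + 314 + 471 + 242 = 5982.
Equity: weight = 4955/5982 = 0.8283; cost = 9.72%.
Bank debt: weight = 314/5982 = 0.0525; after-tax cost = 4.78% × (1 − 17%) = 3.9674%.
Debentures: weight = 471/5982 = 0.0787; after-tax cost = 8.5% × (1 − 17%) = 7.0550%.
Private placement notes: weight = 242/5982 = 0.0405; after-tax cost = 9.1% × (1 − 17%) = 7.5530%.
WACC = 0.8283 × 9.7200% + 0.0525 × 3.9674% + 0.0787 × 7.0550% + 0.0405 × 7.5530% = 9.1205%.

9.12%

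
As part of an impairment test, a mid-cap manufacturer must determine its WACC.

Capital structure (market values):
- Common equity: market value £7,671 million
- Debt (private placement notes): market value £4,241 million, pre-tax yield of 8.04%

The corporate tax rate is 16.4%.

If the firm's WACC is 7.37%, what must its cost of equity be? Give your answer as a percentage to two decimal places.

7.73%

Total capital V = 7671 + 4241 = 11912.
Equity weight = 7671/11912 = 0.6440.
Private placement notes weight = 4241/11912 = 0.3560.
Debt contribution = 0.3560 × 8.04% × (1 − 16.4%) = 2.3930%.
Required equity contribution = 7.37% − 2.3930% = 4.9770%.
Re = 4.9770% / 0.6440 = 7.7286%.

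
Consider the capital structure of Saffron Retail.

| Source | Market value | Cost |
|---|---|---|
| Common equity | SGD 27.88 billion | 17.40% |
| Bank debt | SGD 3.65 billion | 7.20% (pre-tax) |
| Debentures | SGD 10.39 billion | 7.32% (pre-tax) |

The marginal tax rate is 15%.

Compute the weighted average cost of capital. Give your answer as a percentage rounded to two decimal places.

Total capital V = 27.88 + 3.65 + 10.39 = 41.92.
Equity: weight = 27.88/41.92 = 0.6651; cost = 17.4%.
Bank debt: weight = 3.65/41.92 = 0.0871; after-tax cost = 7.2% × (1 − 15%) = 6.1200%.
Debentures: weight = 10.39/41.92 = 0.2479; after-tax cost = 7.32% × (1 − 15%) = 6.2220%.
WACC = 0.6651 × 17.4000% + 0.0871 × 6.1200% + 0.2479 × 6.2220% = 13.6473%.

13.65%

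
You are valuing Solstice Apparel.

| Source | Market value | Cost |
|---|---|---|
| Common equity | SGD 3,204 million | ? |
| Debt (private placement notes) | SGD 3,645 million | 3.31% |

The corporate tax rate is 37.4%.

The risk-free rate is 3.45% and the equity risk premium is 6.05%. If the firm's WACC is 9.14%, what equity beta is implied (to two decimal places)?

2.27

Total capital V = 3204 + 3645 = 6849.
Equity weight = 3204/6849 = 0.4678.
Private placement notes weight = 3645/6849 = 0.5322.
Debt contribution = 0.5322 × 3.31% × (1 − 37.4%) = 1.1027%.
Required equity contribution = 9.14% − 1.1027% = 8.0373%  ⇒  Re = 17.1808%.
CAPM: 17.1808% = 3.45% + β × 6.05%  ⇒  β = 2.2695.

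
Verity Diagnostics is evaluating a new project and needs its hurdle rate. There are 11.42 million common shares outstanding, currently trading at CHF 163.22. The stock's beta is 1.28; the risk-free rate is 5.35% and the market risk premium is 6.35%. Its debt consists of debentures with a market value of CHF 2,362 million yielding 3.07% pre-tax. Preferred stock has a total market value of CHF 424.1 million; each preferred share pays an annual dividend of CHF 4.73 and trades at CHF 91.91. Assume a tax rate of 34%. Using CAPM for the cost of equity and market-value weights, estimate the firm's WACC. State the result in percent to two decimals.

Cost of equity via CAPM: Re = 5.35% + 1.28 × 6.35% = 13.4780%.
Cost of preferred: Rp = 4.73 / 91.91 = 5.1463%.
Market value of equity E = 163.22 × 11.42m = 1863.9724m.
Total capital V = 1863.9724 + 424.1 + 2362 = 4650.0724.
Equity: weight = 1863.9724/4650.0724 = 0.4008; cost = 13.478%.
Preferred: weight = 424.1/4650.0724 = 0.0912; cost = 5.1463%.
Debentures: weight = 2362/4650.0724 = 0.5079; after-tax cost = 3.07% × (1 − 34%) = 2.0262%.
WACC = 0.4008 × 13.4780% + 0.0912 × 5.1463% + 0.5079 × 2.0262% = 6.9012%.

6.90%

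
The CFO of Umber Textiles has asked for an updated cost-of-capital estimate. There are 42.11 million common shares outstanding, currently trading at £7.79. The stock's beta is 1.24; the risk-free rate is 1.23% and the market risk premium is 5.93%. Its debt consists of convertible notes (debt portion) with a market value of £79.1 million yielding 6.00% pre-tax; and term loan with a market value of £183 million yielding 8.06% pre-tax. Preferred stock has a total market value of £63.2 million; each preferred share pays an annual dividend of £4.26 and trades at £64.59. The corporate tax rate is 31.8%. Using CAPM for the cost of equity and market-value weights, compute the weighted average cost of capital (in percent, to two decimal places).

6.98%

Cost of equity via CAPM: Re = 1.23% + 1.24 × 5.93% = 8.5832%.
Cost of preferred: Rp = 4.26 / 64.59 = 6.5954%.
Market value of equity E = 7.79 × 42.11m = 328.0369m.
Total capital V = 328.0369 + 63.2 + 79.1 + 183 = 653.3369.
Equity: weight = 328.0369/653.3369 = 0.5021; cost = 8.5832%.
Preferred: weight = 63.2/653.3369 = 0.0967; cost = 6.5954%.
Convertible notes (debt portion): weight = 79.1/653.3369 = 0.1211; after-tax cost = 6% × (1 − 31.8%) = 4.0920%.
Term loan: weight = 183/653.3369 = 0.2801; after-tax cost = 8.06% × (1 − 31.8%) = 5.4969%.
WACC = 0.5021 × 8.5832% + 0.0967 × 6.5954% + 0.1211 × 4.0920% + 0.2801 × 5.4969% = 6.9827%.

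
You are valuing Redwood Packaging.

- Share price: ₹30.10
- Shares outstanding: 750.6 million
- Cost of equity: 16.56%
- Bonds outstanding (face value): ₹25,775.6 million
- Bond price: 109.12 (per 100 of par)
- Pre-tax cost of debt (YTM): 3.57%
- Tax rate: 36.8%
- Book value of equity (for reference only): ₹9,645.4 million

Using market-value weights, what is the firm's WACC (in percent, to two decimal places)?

Market value of equity E = 30.1 × 750.6m = 22593.06m. Market value of debt D = 25775.6m × 109.12/100 = 28126.33472m.
Total capital V = 22593.06 + 28126.33472 = 50719.39472.
Equity: weight = 22593.06/50719.39472 = 0.4455; cost = 16.56%.
Bonds outstanding: weight = 28126.33472/50719.39472 = 0.5545; after-tax cost = 3.57% × (1 − 36.8%) = 2.2562%.
WACC = 0.4455 × 16.5600% + 0.5545 × 2.2562% = 8.6279%.

8.63%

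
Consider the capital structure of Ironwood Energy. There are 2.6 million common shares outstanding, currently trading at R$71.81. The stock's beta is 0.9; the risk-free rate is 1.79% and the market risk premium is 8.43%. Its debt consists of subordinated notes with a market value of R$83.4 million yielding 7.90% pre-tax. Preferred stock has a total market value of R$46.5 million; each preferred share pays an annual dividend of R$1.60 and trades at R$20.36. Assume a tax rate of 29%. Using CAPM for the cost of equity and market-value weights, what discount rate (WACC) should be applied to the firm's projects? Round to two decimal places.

8.16%

Cost of equity via CAPM: Re = 1.79% + 0.9 × 8.43% = 9.3770%.
Cost of preferred: Rp = 1.6 / 20.36 = 7.8585%.
Market value of equity E = 71.81 × 2.6m = 186.706m.
Total capital V = 186.706 + 46.5 + 83.4 = 316.606.
Equity: weight = 186.706/316.606 = 0.5897; cost = 9.377%.
Preferred: weight = 46.5/316.606 = 0.1469; cost = 7.8585%.
Subordinated notes: weight = 83.4/316.606 = 0.2634; after-tax cost = 7.9% × (1 − 29%) = 5.6090%.
WACC = 0.5897 × 9.3770% + 0.1469 × 7.8585% + 0.2634 × 5.6090% = 8.1614%.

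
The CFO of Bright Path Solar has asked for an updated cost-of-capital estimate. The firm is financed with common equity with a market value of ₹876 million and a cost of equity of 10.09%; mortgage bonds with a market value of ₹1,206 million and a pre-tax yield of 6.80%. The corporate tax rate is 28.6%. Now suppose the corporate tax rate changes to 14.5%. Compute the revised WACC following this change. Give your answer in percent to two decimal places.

After the change:
Total capital V = 876 + 1206 = 2082.
Equity: weight = 876/2082 = 0.4207; cost = 10.09%.
Mortgage bonds: weight = 1206/2082 = 0.5793; after-tax cost = 6.8% × (1 − 14.5%) = 5.8140%.
WACC = 0.4207 × 10.0900% + 0.5793 × 5.8140% = 7.6131%.

7.61%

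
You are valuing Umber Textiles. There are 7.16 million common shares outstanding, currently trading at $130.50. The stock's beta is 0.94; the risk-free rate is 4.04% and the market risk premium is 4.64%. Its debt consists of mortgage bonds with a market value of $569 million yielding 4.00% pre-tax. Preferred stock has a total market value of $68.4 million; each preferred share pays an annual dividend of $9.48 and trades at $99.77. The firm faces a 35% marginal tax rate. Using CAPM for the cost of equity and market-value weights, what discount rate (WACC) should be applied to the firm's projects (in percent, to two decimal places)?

Cost of equity via CAPM: Re = 4.04% + 0.94 × 4.64% = 8.4016%.
Cost of preferred: Rp = 9.48 / 99.77 = 9.5019%.
Market value of equity E = 130.5 × 7.16m = 934.38m.
Total capital V = 934.38 + 68.4 + 569 = 1571.78.
Equity: weight = 934.38/1571.78 = 0.5945; cost = 8.4016%.
Preferred: weight = 68.4/1571.78 = 0.0435; cost = 9.5019%.
Mortgage bonds: weight = 569/1571.78 = 0.3620; after-tax cost = 4% × (1 − 35%) = 2.6000%.
WACC = 0.5945 × 8.4016% + 0.0435 × 9.5019% + 0.3620 × 2.6000% = 6.3492%.

6.35%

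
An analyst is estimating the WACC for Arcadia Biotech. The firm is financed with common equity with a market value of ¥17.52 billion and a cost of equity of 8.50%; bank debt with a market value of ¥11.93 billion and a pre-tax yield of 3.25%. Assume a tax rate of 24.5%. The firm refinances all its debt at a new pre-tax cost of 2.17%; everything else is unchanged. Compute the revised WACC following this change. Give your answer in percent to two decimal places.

After the change:
Total capital V = 17.52 + 11.93 = 29.45.
Equity: weight = 17.52/29.45 = 0.5949; cost = 8.5%.
Bank debt: weight = 11.93/29.45 = 0.4051; after-tax cost = 2.17% × (1 − 24.5%) = 1.6383%.
WACC = 0.5949 × 8.5000% + 0.4051 × 1.6383% = 5.7204%.

5.72%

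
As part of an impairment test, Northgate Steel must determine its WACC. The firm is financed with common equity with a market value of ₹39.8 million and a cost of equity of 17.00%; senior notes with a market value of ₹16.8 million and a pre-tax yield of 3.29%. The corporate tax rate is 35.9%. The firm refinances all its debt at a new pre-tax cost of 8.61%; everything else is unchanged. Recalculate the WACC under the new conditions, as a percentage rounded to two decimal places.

After the change:
Total capital V = 39.8 + 16.8 = 56.6.
Equity: weight = 39.8/56.6 = 0.7032; cost = 17%.
Senior notes: weight = 16.8/56.6 = 0.2968; after-tax cost = 8.61% × (1 − 35.9%) = 5.5190%.
WACC = 0.7032 × 17.0000% + 0.2968 × 5.5190% = 13.5922%.

13.59%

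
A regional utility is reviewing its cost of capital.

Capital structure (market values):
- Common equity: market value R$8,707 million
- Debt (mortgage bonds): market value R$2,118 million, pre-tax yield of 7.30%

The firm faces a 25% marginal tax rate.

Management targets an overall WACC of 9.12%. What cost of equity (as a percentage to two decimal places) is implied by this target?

10.01%

Total capital V = 8707 + 2118 = 10825.
Equity weight = 8707/10825 = 0.8043.
Mortgage bonds weight = 2118/10825 = 0.1957.
Debt contribution = 0.1957 × 7.3% × (1 − 25%) = 1.0712%.
Required equity contribution = 9.12% − 1.0712% = 8.0488%.
Re = 8.0488% / 0.8043 = 10.0067%.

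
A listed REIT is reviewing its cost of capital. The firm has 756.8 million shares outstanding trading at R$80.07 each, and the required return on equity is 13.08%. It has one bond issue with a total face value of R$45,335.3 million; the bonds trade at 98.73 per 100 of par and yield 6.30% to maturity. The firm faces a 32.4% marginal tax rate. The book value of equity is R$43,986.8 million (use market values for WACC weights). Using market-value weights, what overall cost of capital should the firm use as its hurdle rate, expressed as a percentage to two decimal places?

Market value of equity E = 80.07 × 756.8m = 60596.976m. Market value of debt D = 45335.3m × 98.73/100 = 44759.54169m.
Total capital V = 60596.976 + 44759.54169 = 105356.51769.
Equity: weight = 60596.976/105356.51769 = 0.5752; cost = 13.08%.
Bonds outstanding: weight = 44759.54169/105356.51769 = 0.4248; after-tax cost = 6.3% × (1 − 32.4%) = 4.2588%.
WACC = 0.5752 × 13.0800% + 0.4248 × 4.2588% = 9.3324%.

9.33%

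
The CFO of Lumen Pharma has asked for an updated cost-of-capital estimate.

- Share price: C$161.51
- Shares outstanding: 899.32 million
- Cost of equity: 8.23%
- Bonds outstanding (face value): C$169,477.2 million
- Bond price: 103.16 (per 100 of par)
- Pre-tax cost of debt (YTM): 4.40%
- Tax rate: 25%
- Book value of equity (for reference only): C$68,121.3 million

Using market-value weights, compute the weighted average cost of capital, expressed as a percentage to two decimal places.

5.54%

Market value of equity E = 161.51 × 899.32m = 145249.1732m. Market value of debt D = 169477.2m × 103.16/100 = 174832.67952m.
Total capital V = 145249.1732 + 174832.67952 = 320081.85272.
Equity: weight = 145249.1732/320081.85272 = 0.4538; cost = 8.23%.
Bonds outstanding: weight = 174832.67952/320081.85272 = 0.5462; after-tax cost = 4.4% × (1 − 25%) = 3.3000%.
WACC = 0.4538 × 8.2300% + 0.5462 × 3.3000% = 5.5372%.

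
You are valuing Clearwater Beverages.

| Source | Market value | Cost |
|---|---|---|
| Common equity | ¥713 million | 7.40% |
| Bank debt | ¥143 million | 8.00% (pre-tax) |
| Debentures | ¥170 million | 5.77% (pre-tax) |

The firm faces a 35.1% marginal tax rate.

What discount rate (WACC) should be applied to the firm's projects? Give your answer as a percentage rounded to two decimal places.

Total capital V = 713 + 143 + 170 = 1026.
Equity: weight = 713/1026 = 0.6949; cost = 7.4%.
Bank debt: weight = 143/1026 = 0.1394; after-tax cost = 8% × (1 − 35.1%) = 5.1920%.
Debentures: weight = 170/1026 = 0.1657; after-tax cost = 5.77% × (1 − 35.1%) = 3.7447%.
WACC = 0.6949 × 7.4000% + 0.1394 × 5.1920% + 0.1657 × 3.7447% = 6.4866%.

6.49%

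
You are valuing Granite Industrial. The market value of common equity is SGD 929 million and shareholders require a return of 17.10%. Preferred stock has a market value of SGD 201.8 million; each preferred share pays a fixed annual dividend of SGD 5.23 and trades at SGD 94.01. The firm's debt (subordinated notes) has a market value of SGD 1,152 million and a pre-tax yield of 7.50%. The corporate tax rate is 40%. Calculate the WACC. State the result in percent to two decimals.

9.72%

Cost of preferred: Rp = 5.23 / 94.01 = 5.5632%.
Total capital V = 929 + 201.8 + 1152 = 2282.8.
Equity: weight = 929/2282.8 = 0.4070; cost = 17.1%.
Preferred: weight = 201.8/2282.8 = 0.0884; cost = 5.5632%.
Subordinated notes: weight = 1152/2282.8 = 0.5046; after-tax cost = 7.5% × (1 − 40%) = 4.5000%.
WACC = 0.4070 × 17.1000% + 0.0884 × 5.5632% + 0.5046 × 4.5000% = 9.7216%.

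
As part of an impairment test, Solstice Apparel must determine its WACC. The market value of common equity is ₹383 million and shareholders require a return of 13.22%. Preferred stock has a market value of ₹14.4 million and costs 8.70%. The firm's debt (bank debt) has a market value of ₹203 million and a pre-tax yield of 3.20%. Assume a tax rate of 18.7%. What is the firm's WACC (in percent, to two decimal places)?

9.52%

Total capital V = 383 + 14.4 + 203 = 600.4.
Equity: weight = 383/600.4 = 0.6379; cost = 13.22%.
Preferred: weight = 14.4/600.4 = 0.0240; cost = 8.7%.
Bank debt: weight = 203/600.4 = 0.3381; after-tax cost = 3.2% × (1 − 18.7%) = 2.6016%.
WACC = 0.6379 × 13.2200% + 0.0240 × 8.7000% + 0.3381 × 2.6016% = 9.5214%.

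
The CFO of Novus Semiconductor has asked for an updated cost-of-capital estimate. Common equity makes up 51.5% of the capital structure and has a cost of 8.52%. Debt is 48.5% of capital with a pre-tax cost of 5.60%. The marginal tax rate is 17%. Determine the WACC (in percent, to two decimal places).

6.64%

After-tax cost of debt = 5.6% × (1 − 17%) = 4.6480%.
WACC = 0.515 × 8.5200% + 0.485 × 4.6480% = 6.6421%.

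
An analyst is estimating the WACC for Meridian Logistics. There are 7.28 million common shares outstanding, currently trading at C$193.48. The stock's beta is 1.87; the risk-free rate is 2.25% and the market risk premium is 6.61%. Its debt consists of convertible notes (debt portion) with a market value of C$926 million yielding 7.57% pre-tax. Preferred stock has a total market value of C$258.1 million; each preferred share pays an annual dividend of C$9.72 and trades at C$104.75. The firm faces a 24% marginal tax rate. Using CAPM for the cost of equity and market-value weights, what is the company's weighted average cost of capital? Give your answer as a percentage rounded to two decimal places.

10.92%

Cost of equity via CAPM: Re = 2.25% + 1.87 × 6.61% = 14.6107%.
Cost of preferred: Rp = 9.72 / 104.75 = 9.2792%.
Market value of equity E = 193.48 × 7.28m = 1408.5344m.
Total capital V = 1408.5344 + 258.1 + 926 = 2592.6344.
Equity: weight = 1408.5344/2592.6344 = 0.5433; cost = 14.6107%.
Preferred: weight = 258.1/2592.6344 = 0.0996; cost = 9.2792%.
Convertible notes (debt portion): weight = 926/2592.6344 = 0.3572; after-tax cost = 7.57% × (1 − 24%) = 5.7532%.
WACC = 0.5433 × 14.6107% + 0.0996 × 9.2792% + 0.3572 × 5.7532% = 10.9163%.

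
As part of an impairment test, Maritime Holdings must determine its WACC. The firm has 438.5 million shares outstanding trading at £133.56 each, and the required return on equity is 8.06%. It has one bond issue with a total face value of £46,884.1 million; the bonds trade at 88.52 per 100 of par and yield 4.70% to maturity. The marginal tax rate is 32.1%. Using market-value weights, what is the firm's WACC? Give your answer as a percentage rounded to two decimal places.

6.04%

Market value of equity E = 133.56 × 438.5m = 58566.06m. Market value of debt D = 46884.1m × 88.52/100 = 41501.80532m.
Total capital V = 58566.06 + 41501.80532 = 100067.86532.
Equity: weight = 58566.06/100067.86532 = 0.5853; cost = 8.06%.
Bonds outstanding: weight = 41501.80532/100067.86532 = 0.4147; after-tax cost = 4.7% × (1 − 32.1%) = 3.1913%.
WACC = 0.5853 × 8.0600% + 0.4147 × 3.1913% = 6.0408%.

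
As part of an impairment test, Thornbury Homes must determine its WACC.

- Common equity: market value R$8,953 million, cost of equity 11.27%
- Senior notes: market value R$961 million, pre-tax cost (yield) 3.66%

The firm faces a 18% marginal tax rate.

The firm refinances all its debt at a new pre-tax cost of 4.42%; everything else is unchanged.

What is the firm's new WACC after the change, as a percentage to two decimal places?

10.53%

After the change:
Total capital V = 8953 + 961 = 9914.
Equity: weight = 8953/9914 = 0.9031; cost = 11.27%.
Senior notes: weight = 961/9914 = 0.0969; after-tax cost = 4.42% × (1 − 18%) = 3.6244%.
WACC = 0.9031 × 11.2700% + 0.0969 × 3.6244% = 10.5289%.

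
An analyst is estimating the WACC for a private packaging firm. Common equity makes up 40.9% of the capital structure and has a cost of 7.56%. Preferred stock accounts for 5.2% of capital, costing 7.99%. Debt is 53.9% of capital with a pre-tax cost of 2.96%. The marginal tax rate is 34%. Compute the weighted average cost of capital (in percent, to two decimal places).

4.56%

After-tax cost of debt = 2.96% × (1 − 34%) = 1.9536%.
WACC = 0.409 × 7.5600% + 0.052 × 7.9900% + 0.539 × 1.9536% = 4.5605%.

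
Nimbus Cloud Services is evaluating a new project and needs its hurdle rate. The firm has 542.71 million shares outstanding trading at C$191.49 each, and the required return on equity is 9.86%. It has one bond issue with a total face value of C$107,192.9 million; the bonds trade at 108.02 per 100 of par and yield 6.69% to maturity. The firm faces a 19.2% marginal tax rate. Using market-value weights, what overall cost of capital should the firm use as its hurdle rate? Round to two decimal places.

Market value of equity E = 191.49 × 542.71m = 103923.5379m. Market value of debt D = 107192.9m × 108.02/100 = 115789.77058m.
Total capital V = 103923.5379 + 115789.77058 = 219713.30848.
Equity: weight = 103923.5379/219713.30848 = 0.4730; cost = 9.86%.
Bonds outstanding: weight = 115789.77058/219713.30848 = 0.5270; after-tax cost = 6.69% × (1 − 19.2%) = 5.4055%.
WACC = 0.4730 × 9.8600% + 0.5270 × 5.4055% = 7.5125%.

7.51%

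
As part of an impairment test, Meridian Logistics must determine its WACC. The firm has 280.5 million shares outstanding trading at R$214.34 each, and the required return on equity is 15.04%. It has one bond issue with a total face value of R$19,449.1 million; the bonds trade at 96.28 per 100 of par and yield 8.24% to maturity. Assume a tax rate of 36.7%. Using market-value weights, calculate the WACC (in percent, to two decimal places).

12.71%

Market value of equity E = 214.34 × 280.5m = 60122.37m. Market value of debt D = 19449.1m × 96.28/100 = 18725.59348m.
Total capital V = 60122.37 + 18725.59348 = 78847.96348.
Equity: weight = 60122.37/78847.96348 = 0.7625; cost = 15.04%.
Bonds outstanding: weight = 18725.59348/78847.96348 = 0.2375; after-tax cost = 8.24% × (1 − 36.7%) = 5.2159%.
WACC = 0.7625 × 15.0400% + 0.2375 × 5.2159% = 12.7069%.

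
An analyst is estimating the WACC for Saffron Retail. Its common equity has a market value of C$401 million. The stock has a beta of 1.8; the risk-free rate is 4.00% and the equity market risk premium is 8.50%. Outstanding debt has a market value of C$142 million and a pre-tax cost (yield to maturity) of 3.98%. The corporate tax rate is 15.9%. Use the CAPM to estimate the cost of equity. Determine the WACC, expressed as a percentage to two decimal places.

Cost of equity via CAPM: Re = 4.0% + 1.8 × 8.5% = 19.3000%.
Total capital V = 401 + 142 = 543.
Equity: weight = 401/543 = 0.7385; cost = 19.3%.
Debt: weight = 142/543 = 0.2615; after-tax cost = 3.98% × (1 − 15.9%) = 3.3472%.
WACC = 0.7385 × 19.3000% + 0.2615 × 3.3472% = 15.1282%.

15.13%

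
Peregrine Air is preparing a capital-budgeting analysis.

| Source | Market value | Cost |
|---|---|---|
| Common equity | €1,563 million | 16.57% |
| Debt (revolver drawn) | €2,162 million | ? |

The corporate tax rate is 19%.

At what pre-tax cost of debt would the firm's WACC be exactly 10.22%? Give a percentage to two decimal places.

6.95%

Total capital V = 1563 + 2162 = 3725.
Equity weight = 1563/3725 = 0.4196.
Revolver drawn weight = 2162/3725 = 0.5804.
Equity contribution = 0.4196 × 16.57% = 6.9527%.
Remaining for debt = 10.22% − 6.9527% = 3.2673%.
Rd × (1 − 19%) × 0.5804 = 3.2673%  ⇒  Rd = 6.9498%.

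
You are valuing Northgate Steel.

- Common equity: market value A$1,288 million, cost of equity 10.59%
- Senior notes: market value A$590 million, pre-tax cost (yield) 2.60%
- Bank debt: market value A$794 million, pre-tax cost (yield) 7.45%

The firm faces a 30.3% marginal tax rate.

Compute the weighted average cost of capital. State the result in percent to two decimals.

Total capital V = 1288 + 590 + 794 = 2672.
Equity: weight = 1288/2672 = 0.4820; cost = 10.59%.
Senior notes: weight = 590/2672 = 0.2208; after-tax cost = 2.6% × (1 − 30.3%) = 1.8122%.
Bank debt: weight = 794/2672 = 0.2972; after-tax cost = 7.45% × (1 − 30.3%) = 5.1927%.
WACC = 0.4820 × 10.5900% + 0.2208 × 1.8122% + 0.2972 × 5.1927% = 7.0479%.

7.05%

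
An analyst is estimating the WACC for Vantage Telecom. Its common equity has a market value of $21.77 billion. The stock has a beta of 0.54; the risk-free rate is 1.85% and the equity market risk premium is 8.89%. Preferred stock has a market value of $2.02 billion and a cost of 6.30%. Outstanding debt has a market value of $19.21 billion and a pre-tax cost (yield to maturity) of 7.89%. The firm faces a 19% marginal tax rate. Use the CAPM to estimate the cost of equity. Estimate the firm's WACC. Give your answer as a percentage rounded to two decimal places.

6.52%

Cost of equity via CAPM: Re = 1.85% + 0.54 × 8.89% = 6.6506%.
Total capital V = 21.77 + 2.02 + 19.21 = 43.
Equity: weight = 21.77/43 = 0.5063; cost = 6.6506%.
Preferred: weight = 2.02/43 = 0.0470; cost = 6.3%.
Debt: weight = 19.21/43 = 0.4467; after-tax cost = 7.89% × (1 − 19%) = 6.3909%.
WACC = 0.5063 × 6.6506% + 0.0470 × 6.3000% + 0.4467 × 6.3909% = 6.5181%.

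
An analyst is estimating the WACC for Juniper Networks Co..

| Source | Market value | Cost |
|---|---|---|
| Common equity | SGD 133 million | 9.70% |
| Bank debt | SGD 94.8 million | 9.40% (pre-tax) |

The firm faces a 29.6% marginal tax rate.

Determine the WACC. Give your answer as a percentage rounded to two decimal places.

Total capital V = 133 + 94.8 = 227.8.
Equity: weight = 133/227.8 = 0.5838; cost = 9.7%.
Bank debt: weight = 94.8/227.8 = 0.4162; after-tax cost = 9.4% × (1 − 29.6%) = 6.6176%.
WACC = 0.5838 × 9.7000% + 0.4162 × 6.6176% = 8.4172%.

8.42%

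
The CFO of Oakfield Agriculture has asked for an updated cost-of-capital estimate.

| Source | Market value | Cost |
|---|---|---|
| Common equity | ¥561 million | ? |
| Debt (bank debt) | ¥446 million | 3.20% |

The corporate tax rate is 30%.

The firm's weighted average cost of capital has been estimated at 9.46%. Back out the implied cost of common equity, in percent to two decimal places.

15.20%

Total capital V = 561 + 446 = 1007.
Equity weight = 561/1007 = 0.5571.
Bank debt weight = 446/1007 = 0.4429.
Debt contribution = 0.4429 × 3.2% × (1 − 30%) = 0.9921%.
Required equity contribution = 9.46% − 0.9921% = 8.4679%.
Re = 8.4679% / 0.5571 = 15.2000%.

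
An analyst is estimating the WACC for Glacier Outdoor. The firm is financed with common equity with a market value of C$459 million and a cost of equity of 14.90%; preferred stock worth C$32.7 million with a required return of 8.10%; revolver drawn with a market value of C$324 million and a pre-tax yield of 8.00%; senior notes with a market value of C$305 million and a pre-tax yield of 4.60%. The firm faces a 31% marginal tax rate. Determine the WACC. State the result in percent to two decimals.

Total capital V = 459 + 32.7 + 324 + 305 = 1120.7.
Equity: weight = 459/1120.7 = 0.4096; cost = 14.9%.
Preferred: weight = 32.7/1120.7 = 0.0292; cost = 8.1%.
Revolver drawn: weight = 324/1120.7 = 0.2891; after-tax cost = 8% × (1 − 31%) = 5.5200%.
Senior notes: weight = 305/1120.7 = 0.2722; after-tax cost = 4.6% × (1 − 31%) = 3.1740%.
WACC = 0.4096 × 14.9000% + 0.0292 × 8.1000% + 0.2891 × 5.5200% + 0.2722 × 3.1740% = 8.7985%.

8.80%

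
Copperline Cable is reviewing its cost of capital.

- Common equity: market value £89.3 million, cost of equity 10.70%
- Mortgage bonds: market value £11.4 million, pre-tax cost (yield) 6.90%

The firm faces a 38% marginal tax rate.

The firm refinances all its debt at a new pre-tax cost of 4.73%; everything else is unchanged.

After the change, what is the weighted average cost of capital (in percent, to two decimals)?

9.82%

After the change:
Total capital V = 89.3 + 11.4 = 100.7.
Equity: weight = 89.3/100.7 = 0.8868; cost = 10.7%.
Mortgage bonds: weight = 11.4/100.7 = 0.1132; after-tax cost = 4.73% × (1 − 38%) = 2.9326%.
WACC = 0.8868 × 10.7000% + 0.1132 × 2.9326% = 9.8207%.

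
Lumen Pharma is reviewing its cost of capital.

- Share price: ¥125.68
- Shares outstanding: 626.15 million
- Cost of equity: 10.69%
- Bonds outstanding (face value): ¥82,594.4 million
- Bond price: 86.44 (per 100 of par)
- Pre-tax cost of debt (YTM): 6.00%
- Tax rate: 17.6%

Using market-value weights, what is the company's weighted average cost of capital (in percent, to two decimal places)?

7.96%

Market value of equity E = 125.68 × 626.15m = 78694.532m. Market value of debt D = 82594.4m × 86.44/100 = 71394.59936m.
Total capital V = 78694.532 + 71394.59936 = 150089.13136.
Equity: weight = 78694.532/150089.13136 = 0.5243; cost = 10.69%.
Bonds outstanding: weight = 71394.59936/150089.13136 = 0.4757; after-tax cost = 6% × (1 − 17.6%) = 4.9440%.
WACC = 0.5243 × 10.6900% + 0.4757 × 4.9440% = 7.9567%.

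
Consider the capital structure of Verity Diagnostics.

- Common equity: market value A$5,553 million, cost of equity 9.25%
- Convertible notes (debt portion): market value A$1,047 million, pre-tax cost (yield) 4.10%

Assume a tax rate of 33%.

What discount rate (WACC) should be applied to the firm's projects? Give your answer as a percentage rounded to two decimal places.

Total capital V = 5553 + 1047 = 6600.
Equity: weight = 5553/6600 = 0.8414; cost = 9.25%.
Convertible notes (debt portion): weight = 1047/6600 = 0.1586; after-tax cost = 4.1% × (1 − 33%) = 2.7470%.
WACC = 0.8414 × 9.2500% + 0.1586 × 2.7470% = 8.2184%.

8.22%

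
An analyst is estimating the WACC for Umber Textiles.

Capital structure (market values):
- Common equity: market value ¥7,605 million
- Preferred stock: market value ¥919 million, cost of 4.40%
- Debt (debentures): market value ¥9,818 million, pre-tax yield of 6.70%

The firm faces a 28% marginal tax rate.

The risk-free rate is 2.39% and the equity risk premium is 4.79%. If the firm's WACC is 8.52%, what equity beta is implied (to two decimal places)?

2.38

Total capital V = 7605 + 919 + 9818 = 18342.
Equity weight = 7605/18342 = 0.4146.
Preferred weight = 919/18342 = 0.0501.
Debentures weight = 9818/18342 = 0.5353.
Debt contribution = 0.5353 × 6.7% × (1 − 28%) = 2.5822%.
Preferred contribution = 0.0501 × 4.4% = 0.2205%.
Required equity contribution = 8.52% − 2.8026% = 5.7174%  ⇒  Re = 13.7894%.
CAPM: 13.7894% = 2.39% + β × 4.79%  ⇒  β = 2.3798.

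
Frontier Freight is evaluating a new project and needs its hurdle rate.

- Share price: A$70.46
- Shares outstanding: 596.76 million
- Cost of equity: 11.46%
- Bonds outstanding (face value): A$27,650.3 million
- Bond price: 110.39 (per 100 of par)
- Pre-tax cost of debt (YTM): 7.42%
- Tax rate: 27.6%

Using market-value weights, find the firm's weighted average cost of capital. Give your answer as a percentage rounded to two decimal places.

Market value of equity E = 70.46 × 596.76m = 42047.7096m. Market value of debt D = 27650.3m × 110.39/100 = 30523.16617m.
Total capital V = 42047.7096 + 30523.16617 = 72570.87577.
Equity: weight = 42047.7096/72570.87577 = 0.5794; cost = 11.46%.
Bonds outstanding: weight = 30523.16617/72570.87577 = 0.4206; after-tax cost = 7.42% × (1 − 27.6%) = 5.3721%.
WACC = 0.5794 × 11.4600% + 0.4206 × 5.3721% = 8.8994%.

8.90%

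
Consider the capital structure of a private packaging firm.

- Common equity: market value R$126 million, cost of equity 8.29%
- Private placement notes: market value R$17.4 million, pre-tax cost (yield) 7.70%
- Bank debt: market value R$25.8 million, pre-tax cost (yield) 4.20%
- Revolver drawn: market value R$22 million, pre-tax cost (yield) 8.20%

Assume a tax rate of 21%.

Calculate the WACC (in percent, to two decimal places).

Total capital V = 126 + 17.4 + 25.8 + 22 = 191.2.
Equity: weight = 126/191.2 = 0.6590; cost = 8.29%.
Private placement notes: weight = 17.4/191.2 = 0.0910; after-tax cost = 7.7% × (1 − 21%) = 6.0830%.
Bank debt: weight = 25.8/191.2 = 0.1349; after-tax cost = 4.2% × (1 − 21%) = 3.3180%.
Revolver drawn: weight = 22/191.2 = 0.1151; after-tax cost = 8.2% × (1 − 21%) = 6.4780%.
WACC = 0.6590 × 8.2900% + 0.0910 × 6.0830% + 0.1349 × 3.3180% + 0.1151 × 6.4780% = 7.2098%.

7.21%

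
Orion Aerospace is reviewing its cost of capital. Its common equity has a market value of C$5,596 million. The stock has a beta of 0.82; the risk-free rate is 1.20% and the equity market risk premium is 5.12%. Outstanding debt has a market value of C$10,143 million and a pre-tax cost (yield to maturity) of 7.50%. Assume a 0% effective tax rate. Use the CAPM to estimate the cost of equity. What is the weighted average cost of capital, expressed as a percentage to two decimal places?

Cost of equity via CAPM: Re = 1.2% + 0.82 × 5.12% = 5.3984%.
Total capital V = 5596 + 10143 = 15739.
Equity: weight = 5596/15739 = 0.3555; cost = 5.3984%.
Debt: weight = 10143/15739 = 0.6445; after-tax cost = 7.5% × (1 − 0%) = 7.5000%.
WACC = 0.3555 × 5.3984% + 0.6445 × 7.5000% = 6.7528%.

6.75%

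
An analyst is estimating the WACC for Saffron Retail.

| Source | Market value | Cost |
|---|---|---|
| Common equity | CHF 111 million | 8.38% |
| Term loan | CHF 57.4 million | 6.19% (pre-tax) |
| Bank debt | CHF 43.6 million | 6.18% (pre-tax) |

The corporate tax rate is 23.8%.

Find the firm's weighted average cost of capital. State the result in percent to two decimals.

Total capital V = 111 + 57.4 + 43.6 = 212.
Equity: weight = 111/212 = 0.5236; cost = 8.38%.
Term loan: weight = 57.4/212 = 0.2708; after-tax cost = 6.19% × (1 − 23.8%) = 4.7168%.
Bank debt: weight = 43.6/212 = 0.2057; after-tax cost = 6.18% × (1 − 23.8%) = 4.7092%.
WACC = 0.5236 × 8.3800% + 0.2708 × 4.7168% + 0.2057 × 4.7092% = 6.6332%.

6.63%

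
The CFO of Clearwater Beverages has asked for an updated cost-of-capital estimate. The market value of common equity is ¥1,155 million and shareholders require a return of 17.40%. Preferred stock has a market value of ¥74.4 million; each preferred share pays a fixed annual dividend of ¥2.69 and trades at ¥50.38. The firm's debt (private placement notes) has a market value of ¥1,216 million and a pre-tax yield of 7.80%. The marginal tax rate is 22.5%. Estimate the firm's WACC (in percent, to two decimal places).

Cost of preferred: Rp = 2.69 / 50.38 = 5.3394%.
Total capital V = 1155 + 74.4 + 1216 = 2445.4.
Equity: weight = 1155/2445.4 = 0.4723; cost = 17.4%.
Preferred: weight = 74.4/2445.4 = 0.0304; cost = 5.3394%.
Private placement notes: weight = 1216/2445.4 = 0.4973; after-tax cost = 7.8% × (1 − 22.5%) = 6.0450%.
WACC = 0.4723 × 17.4000% + 0.0304 × 5.3394% + 0.4973 × 6.0450% = 11.3867%.

11.39%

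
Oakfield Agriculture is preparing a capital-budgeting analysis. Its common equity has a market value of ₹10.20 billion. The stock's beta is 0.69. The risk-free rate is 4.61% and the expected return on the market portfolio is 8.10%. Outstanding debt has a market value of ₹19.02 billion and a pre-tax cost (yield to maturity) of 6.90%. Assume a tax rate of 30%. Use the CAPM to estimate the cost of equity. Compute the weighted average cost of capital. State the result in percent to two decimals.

5.59%

Market risk premium = 8.1% − 4.61% = 3.49%.
Cost of equity via CAPM: Re = 4.61% + 0.69 × 3.49% = 7.0181%.
Total capital V = 10.2 + 19.02 = 29.22.
Equity: weight = 10.2/29.22 = 0.3491; cost = 7.0181%.
Debt: weight = 19.02/29.22 = 0.6509; after-tax cost = 6.9% × (1 − 30%) = 4.8300%.
WACC = 0.3491 × 7.0181% + 0.6509 × 4.8300% = 5.5938%.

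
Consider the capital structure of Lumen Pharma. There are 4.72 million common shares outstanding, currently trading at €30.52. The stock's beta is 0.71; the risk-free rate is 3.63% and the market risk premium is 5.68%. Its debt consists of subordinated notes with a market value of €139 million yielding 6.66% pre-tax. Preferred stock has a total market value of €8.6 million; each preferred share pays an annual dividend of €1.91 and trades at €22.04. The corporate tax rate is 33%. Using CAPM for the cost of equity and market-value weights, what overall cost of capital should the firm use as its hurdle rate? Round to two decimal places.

Cost of equity via CAPM: Re = 3.63% + 0.71 × 5.68% = 7.6628%.
Cost of preferred: Rp = 1.91 / 22.04 = 8.6661%.
Market value of equity E = 30.52 × 4.72m = 144.0544m.
Total capital V = 144.0544 + 8.6 + 139 = 291.6544.
Equity: weight = 144.0544/291.6544 = 0.4939; cost = 7.6628%.
Preferred: weight = 8.6/291.6544 = 0.0295; cost = 8.6661%.
Subordinated notes: weight = 139/291.6544 = 0.4766; after-tax cost = 6.66% × (1 − 33%) = 4.4622%.
WACC = 0.4939 × 7.6628% + 0.0295 × 8.6661% + 0.4766 × 4.4622% = 6.1670%.

6.17%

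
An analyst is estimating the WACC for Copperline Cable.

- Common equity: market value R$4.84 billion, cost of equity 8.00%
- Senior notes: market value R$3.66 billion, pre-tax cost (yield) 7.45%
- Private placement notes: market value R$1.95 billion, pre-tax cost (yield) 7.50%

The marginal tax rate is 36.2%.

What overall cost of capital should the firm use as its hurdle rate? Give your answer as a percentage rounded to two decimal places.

Total capital V = 4.84 + 3.66 + 1.95 = 10.45.
Equity: weight = 4.84/10.45 = 0.4632; cost = 8%.
Senior notes: weight = 3.66/10.45 = 0.3502; after-tax cost = 7.45% × (1 − 36.2%) = 4.7531%.
Private placement notes: weight = 1.95/10.45 = 0.1866; after-tax cost = 7.5% × (1 − 36.2%) = 4.7850%.
WACC = 0.4632 × 8.0000% + 0.3502 × 4.7531% + 0.1866 × 4.7850% = 6.2629%.

6.26%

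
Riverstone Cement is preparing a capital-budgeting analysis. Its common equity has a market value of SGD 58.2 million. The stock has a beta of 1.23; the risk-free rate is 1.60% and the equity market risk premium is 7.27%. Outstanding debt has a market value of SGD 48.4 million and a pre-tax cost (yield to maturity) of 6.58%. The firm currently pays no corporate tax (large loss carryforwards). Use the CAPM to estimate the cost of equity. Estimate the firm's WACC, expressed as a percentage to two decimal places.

8.74%

Cost of equity via CAPM: Re = 1.6% + 1.23 × 7.27% = 10.5421%.
Total capital V = 58.2 + 48.4 = 106.6.
Equity: weight = 58.2/106.6 = 0.5460; cost = 10.5421%.
Debt: weight = 48.4/106.6 = 0.4540; after-tax cost = 6.58% × (1 − 0%) = 6.5800%.
WACC = 0.5460 × 10.5421% + 0.4540 × 6.5800% = 8.7432%.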